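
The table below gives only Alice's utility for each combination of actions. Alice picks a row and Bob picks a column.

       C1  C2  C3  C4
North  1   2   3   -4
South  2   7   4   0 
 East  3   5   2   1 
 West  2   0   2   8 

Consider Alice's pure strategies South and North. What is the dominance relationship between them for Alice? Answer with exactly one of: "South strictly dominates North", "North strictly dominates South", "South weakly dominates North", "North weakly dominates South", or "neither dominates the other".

South strictly dominates North

South's payoffs vs North's, by Bob's action — C1: 2>1, C2: 7>2, C3: 4>3, C4: 0>-4.
South gives a strictly higher payoff against each opponent action, so South strictly dominates North.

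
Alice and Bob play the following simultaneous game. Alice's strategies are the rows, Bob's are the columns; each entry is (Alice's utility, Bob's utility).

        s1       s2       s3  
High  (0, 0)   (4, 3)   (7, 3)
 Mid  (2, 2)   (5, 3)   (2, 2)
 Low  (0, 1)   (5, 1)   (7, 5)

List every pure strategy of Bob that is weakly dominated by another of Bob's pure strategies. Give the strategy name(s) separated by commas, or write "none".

s1

s1: dominated, since s2 does at least as well everywhere (High: 3>0, Mid: 3>2, Low: 1=1).
Nothing dominates s2: s1 at High (3>0); s3 at Mid (3>2).
s3 is not dominated — it holds its own against s1 at High (3>0); s2 at Low (5>1).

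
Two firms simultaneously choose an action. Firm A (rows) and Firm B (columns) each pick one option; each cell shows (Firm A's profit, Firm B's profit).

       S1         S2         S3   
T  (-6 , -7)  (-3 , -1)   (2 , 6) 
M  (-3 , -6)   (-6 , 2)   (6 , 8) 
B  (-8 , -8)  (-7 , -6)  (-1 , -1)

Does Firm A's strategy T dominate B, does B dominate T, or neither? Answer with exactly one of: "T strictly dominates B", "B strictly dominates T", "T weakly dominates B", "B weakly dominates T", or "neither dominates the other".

T's payoffs vs B's, by Firm B's action — S1: -6>-8, S2: -3>-7, S3: 2>-1.
T gives a strictly higher payoff against each choice by Firm B, so T strictly dominates B.

T strictly dominates B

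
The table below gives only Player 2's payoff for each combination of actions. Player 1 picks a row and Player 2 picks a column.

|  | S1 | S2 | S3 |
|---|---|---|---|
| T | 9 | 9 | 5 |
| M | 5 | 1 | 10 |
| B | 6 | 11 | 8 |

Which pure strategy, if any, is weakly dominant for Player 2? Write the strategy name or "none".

none

S1 fails to dominate S2 at B (6<11).
S2 fails to dominate S1 at M (1<5).
S3 fails to dominate S1 at T (5<9).
No single strategy dominates all the others.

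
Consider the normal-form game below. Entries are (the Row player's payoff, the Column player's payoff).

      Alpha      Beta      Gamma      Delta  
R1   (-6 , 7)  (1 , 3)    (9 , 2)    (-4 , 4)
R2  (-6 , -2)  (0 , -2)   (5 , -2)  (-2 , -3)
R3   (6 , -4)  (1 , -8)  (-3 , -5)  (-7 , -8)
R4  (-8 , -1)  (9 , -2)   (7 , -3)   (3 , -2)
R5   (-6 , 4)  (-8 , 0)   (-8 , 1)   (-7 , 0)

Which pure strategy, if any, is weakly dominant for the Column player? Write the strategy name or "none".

Alpha

Alpha vs Beta: R1: 7>3, R2: -2=-2, R3: -4>-8, R4: -1>-2, R5: 4>0.
Alpha vs Gamma: R1: 7>2, R2: -2=-2, R3: -4>-5, R4: -1>-3, R5: 4>1.
Alpha vs Delta: R1: 7>4, R2: -2>-3, R3: -4>-8, R4: -1>-2, R5: 4>0.
Alpha is at least as good as every other strategy against every opponent action, so it is weakly dominant.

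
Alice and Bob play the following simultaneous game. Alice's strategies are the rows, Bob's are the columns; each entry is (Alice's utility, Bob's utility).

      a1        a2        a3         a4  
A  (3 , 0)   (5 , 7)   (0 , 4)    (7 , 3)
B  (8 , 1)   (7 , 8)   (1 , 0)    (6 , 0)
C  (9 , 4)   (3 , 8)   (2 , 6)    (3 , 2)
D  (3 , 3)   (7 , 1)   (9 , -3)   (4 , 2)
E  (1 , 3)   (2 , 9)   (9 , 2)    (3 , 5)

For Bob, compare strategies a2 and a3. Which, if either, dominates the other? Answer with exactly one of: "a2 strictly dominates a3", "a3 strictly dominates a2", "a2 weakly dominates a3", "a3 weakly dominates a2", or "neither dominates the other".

a2 strictly dominates a3

Compare a2 to a3 across every action of Alice: A: 7>4, B: 8>0, C: 8>6, D: 1>-3, E: 9>2.
Every comparison favours a2, so a2 strictly dominates a3.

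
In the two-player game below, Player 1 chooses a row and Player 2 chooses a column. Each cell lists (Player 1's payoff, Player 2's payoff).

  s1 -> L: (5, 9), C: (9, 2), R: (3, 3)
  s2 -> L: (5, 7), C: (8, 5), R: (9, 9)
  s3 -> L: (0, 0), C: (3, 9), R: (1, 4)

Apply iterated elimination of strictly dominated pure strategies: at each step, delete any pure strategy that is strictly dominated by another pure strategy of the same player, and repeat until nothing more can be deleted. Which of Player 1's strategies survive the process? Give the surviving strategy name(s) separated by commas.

s1, s2

For Player 1, s1 strictly dominates s3 on the remaining columns (L: 5>0, C: 9>3, R: 3>1); eliminate s3.
For Player 2, L strictly dominates C on the remaining rows (s1: 9>2, s2: 7>5); eliminate C.
Among the remaining strategies, none is strictly dominated by another pure strategy of the same player, so the elimination stops.
Surviving strategies — Player 1: {s1, s2}; Player 2: {L, R}.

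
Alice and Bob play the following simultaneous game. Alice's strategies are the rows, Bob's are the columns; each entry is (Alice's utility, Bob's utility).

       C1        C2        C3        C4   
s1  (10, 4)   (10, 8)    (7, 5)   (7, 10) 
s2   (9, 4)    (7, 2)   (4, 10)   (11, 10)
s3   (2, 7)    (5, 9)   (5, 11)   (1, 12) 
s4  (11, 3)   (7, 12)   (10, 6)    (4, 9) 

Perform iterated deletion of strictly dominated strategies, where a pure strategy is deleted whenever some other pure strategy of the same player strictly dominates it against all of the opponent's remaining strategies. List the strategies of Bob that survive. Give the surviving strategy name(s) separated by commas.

Alice's strategy s3 is strictly dominated by s1 (C1: 10>2, C2: 10>5, C3: 7>5, C4: 7>1) and is removed.
Column C1 is eliminated: C3 beats it against every remaining row (s1: 5>4, s2: 10>4, s4: 6>3).
Among the remaining strategies, none is strictly dominated by another pure strategy of the same player, so the elimination stops.
Surviving strategies — Alice: {s1, s2, s4}; Bob: {C2, C3, C4}.

C2, C3, C4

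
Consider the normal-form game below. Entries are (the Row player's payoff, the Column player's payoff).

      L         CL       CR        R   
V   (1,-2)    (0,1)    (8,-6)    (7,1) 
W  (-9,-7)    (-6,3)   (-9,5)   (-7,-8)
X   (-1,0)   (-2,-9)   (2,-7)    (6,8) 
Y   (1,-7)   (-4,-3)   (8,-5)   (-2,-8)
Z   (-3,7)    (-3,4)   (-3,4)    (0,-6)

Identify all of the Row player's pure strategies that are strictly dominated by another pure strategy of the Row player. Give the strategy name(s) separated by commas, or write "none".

W, X, Z

V: no other strategy beats it everywhere (W at L (1>-9); X at L (1>-1); Y at L (1=1); Z at L (1>-3)).
W is strictly dominated by V (L: 1>-9, CL: 0>-6, CR: 8>-9, R: 7>-7).
X: dominated, since V does at least as well everywhere (L: 1>-1, CL: 0>-2, CR: 8>2, R: 7>6).
Y: no other strategy beats it everywhere (V at L (1=1); W at L (1>-9); X at L (1>-1); Z at L (1>-3)).
Z is strictly dominated by V (L: 1>-3, CL: 0>-3, CR: 8>-3, R: 7>0).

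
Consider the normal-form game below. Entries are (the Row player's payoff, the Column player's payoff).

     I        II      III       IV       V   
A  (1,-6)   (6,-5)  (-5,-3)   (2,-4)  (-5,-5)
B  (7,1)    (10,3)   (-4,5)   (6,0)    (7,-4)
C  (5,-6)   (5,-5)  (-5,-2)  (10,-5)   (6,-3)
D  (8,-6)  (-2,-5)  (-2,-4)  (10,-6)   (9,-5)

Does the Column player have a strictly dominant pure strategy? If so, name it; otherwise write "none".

III

III vs I: A: -3>-6, B: 5>1, C: -2>-6, D: -4>-6.
III vs II: A: -3>-5, B: 5>3, C: -2>-5, D: -4>-5.
III vs IV: A: -3>-4, B: 5>0, C: -2>-5, D: -4>-6.
III vs V: A: -3>-5, B: 5>-4, C: -2>-3, D: -4>-5.
III strictly beats every other strategy against every opponent action, so it is strictly dominant.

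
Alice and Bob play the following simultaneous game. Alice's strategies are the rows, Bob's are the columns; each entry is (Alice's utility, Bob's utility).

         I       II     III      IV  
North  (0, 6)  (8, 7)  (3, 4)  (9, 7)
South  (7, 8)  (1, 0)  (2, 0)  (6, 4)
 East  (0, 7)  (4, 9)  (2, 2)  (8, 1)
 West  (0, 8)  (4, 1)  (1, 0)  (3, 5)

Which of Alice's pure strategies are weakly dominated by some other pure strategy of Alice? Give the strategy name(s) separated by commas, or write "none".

North is not dominated — it holds its own against South at II (8>1); East at II (8>4); West at II (8>4).
Nothing dominates South: North at I (7>0); East at I (7>0); West at I (7>0).
East: dominated, since North does at least as well everywhere (I: 0=0, II: 8>4, III: 3>2, IV: 9>8).
West: dominated, since North does at least as well everywhere (I: 0=0, II: 8>4, III: 3>1, IV: 9>3).

East, West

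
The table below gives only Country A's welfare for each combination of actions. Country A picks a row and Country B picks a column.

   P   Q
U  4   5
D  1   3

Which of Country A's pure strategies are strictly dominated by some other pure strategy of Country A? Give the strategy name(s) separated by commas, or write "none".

D

U: no other strategy beats it everywhere (D at P (4>1)).
D is strictly dominated by U (P: 4>1, Q: 5>3).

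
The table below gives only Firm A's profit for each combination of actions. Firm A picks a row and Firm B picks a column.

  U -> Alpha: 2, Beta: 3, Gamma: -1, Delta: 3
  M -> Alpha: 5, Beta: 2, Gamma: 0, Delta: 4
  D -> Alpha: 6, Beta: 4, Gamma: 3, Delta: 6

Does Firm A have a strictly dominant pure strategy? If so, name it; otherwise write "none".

D vs U: Alpha: 6>2, Beta: 4>3, Gamma: 3>-1, Delta: 6>3.
D vs M: Alpha: 6>5, Beta: 4>2, Gamma: 3>0, Delta: 6>4.
D strictly beats every other strategy against every opponent action, so it is strictly dominant.

D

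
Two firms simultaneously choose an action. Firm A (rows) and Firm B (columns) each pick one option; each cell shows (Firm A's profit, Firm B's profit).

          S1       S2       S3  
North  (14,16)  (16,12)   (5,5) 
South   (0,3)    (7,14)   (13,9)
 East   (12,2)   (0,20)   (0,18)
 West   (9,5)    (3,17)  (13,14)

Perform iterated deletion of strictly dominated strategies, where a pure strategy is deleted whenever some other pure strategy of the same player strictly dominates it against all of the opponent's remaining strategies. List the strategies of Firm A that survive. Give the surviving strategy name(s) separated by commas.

North

For Firm A, North strictly dominates East on the remaining columns (S1: 14>12, S2: 16>0, S3: 5>0); eliminate East.
Firm B's strategy S3 is strictly dominated by S2 (North: 12>5, South: 14>9, West: 17>14) and is removed.
For Firm A, North strictly dominates South on the remaining columns (S1: 14>0, S2: 16>7); eliminate South.
Row West is eliminated: North beats it against every remaining column (S1: 14>9, S2: 16>3).
For Firm B, S1 strictly dominates S2 on the remaining rows (North: 16>12); eliminate S2.
Among the remaining strategies, none is strictly dominated by another pure strategy of the same player, so the elimination stops.
Surviving strategies — Firm A: {North}; Firm B: {S1}.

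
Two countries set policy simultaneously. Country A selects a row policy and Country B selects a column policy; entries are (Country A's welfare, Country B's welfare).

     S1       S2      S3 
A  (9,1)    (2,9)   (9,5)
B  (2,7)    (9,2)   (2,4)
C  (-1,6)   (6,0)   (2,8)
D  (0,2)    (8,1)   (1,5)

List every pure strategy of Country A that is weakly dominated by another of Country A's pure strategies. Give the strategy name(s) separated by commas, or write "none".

C, D

A is not dominated — it holds its own against B at S1 (9>2); C at S1 (9>-1); D at S1 (9>0).
Nothing dominates B: A at S2 (9>2); C at S1 (2>-1); D at S1 (2>0).
C is weakly dominated by B (S1: 2>-1, S2: 9>6, S3: 2=2).
B weakly dominates D — S1: 2>0, S2: 9>8, S3: 2>1.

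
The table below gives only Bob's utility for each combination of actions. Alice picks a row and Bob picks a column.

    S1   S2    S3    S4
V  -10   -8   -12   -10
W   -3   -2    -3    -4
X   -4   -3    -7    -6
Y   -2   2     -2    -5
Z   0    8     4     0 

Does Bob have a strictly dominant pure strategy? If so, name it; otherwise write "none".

S2

S2 vs S1: V: -8>-10, W: -2>-3, X: -3>-4, Y: 2>-2, Z: 8>0.
S2 vs S3: V: -8>-12, W: -2>-3, X: -3>-7, Y: 2>-2, Z: 8>4.
S2 vs S4: V: -8>-10, W: -2>-4, X: -3>-6, Y: 2>-5, Z: 8>0.
S2 strictly beats every other strategy against every opponent action, so it is strictly dominant.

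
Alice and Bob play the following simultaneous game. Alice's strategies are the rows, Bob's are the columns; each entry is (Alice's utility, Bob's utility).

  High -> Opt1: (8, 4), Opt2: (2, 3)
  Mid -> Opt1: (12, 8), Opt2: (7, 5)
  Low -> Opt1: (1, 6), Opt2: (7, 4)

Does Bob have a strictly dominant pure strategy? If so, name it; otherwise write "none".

Opt1

Opt1 vs Opt2: High: 4>3, Mid: 8>5, Low: 6>4.
Opt1 strictly beats every other strategy against every opponent action, so it is strictly dominant.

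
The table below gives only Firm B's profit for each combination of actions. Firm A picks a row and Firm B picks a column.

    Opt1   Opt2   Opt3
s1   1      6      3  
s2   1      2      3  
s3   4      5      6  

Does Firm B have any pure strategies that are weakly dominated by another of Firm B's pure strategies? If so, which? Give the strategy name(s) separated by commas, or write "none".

Opt1

Opt2 weakly dominates Opt1 — s1: 6>1, s2: 2>1, s3: 5>4.
Opt2 is not dominated — it holds its own against Opt1 at s1 (6>1); Opt3 at s1 (6>3).
Nothing dominates Opt3: Opt1 at s1 (3>1); Opt2 at s2 (3>2).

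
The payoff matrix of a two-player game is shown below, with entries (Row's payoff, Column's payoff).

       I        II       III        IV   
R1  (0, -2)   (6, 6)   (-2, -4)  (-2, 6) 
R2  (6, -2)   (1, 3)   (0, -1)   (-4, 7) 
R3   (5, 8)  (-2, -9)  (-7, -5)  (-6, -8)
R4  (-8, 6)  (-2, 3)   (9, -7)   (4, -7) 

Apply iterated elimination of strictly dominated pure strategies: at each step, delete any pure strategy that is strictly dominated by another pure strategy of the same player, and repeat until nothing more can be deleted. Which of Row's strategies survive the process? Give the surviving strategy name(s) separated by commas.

Row's strategy R3 is strictly dominated by R2 (I: 6>5, II: 1>-2, III: 0>-7, IV: -4>-6) and is removed.
For Column, II strictly dominates III on the remaining rows (R1: 6>-4, R2: 3>-1, R4: 3>-7); eliminate III.
Among the remaining strategies, none is strictly dominated by another pure strategy of the same player, so the elimination stops.
Surviving strategies — Row: {R1, R2, R4}; Column: {I, II, IV}.

R1, R2, R4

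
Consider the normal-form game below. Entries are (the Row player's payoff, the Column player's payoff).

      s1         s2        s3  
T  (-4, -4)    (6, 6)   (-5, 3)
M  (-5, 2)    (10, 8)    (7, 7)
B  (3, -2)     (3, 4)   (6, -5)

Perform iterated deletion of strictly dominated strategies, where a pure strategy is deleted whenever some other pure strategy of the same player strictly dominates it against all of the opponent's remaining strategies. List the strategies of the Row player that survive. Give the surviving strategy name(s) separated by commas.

M

The Column player's strategy s1 is strictly dominated by s2 (T: 6>-4, M: 8>2, B: 4>-2) and is removed.
For the Row player, M strictly dominates T on the remaining columns (s2: 10>6, s3: 7>-5); eliminate T.
The Row player's strategy B is strictly dominated by M (s2: 10>3, s3: 7>6) and is removed.
The Column player's strategy s3 is strictly dominated by s2 (M: 8>7) and is removed.
Among the remaining strategies, none is strictly dominated by another pure strategy of the same player, so the elimination stops.
Surviving strategies — the Row player: {M}; the Column player: {s2}.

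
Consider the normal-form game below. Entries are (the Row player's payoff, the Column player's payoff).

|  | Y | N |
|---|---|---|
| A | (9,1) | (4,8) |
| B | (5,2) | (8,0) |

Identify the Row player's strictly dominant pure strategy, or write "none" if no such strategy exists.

A fails to dominate B at N (4<8).
B fails to dominate A at Y (5<9).
No single strategy dominates all the others.

none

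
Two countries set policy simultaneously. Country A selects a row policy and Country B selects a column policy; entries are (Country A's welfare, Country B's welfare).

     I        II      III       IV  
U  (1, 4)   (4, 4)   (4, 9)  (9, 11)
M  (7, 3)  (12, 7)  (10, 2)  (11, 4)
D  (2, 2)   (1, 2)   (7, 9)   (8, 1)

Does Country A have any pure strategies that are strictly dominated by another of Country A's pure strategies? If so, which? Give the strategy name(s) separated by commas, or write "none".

U, D

M strictly dominates U — I: 7>1, II: 12>4, III: 10>4, IV: 11>9.
M is not dominated — it holds its own against U at I (7>1); D at I (7>2).
D: dominated, since M does at least as well everywhere (I: 7>2, II: 12>1, III: 10>7, IV: 11>8).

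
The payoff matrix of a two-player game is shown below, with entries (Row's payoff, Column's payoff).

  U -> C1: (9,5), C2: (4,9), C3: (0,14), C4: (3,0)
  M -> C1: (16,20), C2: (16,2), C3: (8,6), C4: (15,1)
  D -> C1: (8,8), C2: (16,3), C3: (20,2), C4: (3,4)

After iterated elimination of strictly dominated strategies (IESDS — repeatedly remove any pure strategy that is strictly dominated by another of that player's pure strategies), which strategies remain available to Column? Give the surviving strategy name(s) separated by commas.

C1

Row's strategy U is strictly dominated by M (C1: 16>9, C2: 16>4, C3: 8>0, C4: 15>3) and is removed.
Column's strategy C2 is strictly dominated by C1 (M: 20>2, D: 8>3) and is removed.
Column C3 is eliminated: C1 beats it against every remaining row (M: 20>6, D: 8>2).
Row D is eliminated: M beats it against every remaining column (C1: 16>8, C4: 15>3).
Column's strategy C4 is strictly dominated by C1 (M: 20>1) and is removed.
Among the remaining strategies, none is strictly dominated by another pure strategy of the same player, so the elimination stops.
Surviving strategies — Row: {M}; Column: {C1}.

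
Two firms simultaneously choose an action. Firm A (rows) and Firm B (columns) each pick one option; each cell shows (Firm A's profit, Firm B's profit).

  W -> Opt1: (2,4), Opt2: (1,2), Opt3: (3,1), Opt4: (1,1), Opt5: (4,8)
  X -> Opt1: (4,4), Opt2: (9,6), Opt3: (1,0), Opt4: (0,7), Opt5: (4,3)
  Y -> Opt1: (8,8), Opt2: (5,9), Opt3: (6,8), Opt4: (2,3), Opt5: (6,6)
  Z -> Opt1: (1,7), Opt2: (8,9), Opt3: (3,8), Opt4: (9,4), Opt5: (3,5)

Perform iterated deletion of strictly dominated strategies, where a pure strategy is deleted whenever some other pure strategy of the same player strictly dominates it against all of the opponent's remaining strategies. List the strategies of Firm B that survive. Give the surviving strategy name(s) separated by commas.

Firm A's strategy W is strictly dominated by Y (Opt1: 8>2, Opt2: 5>1, Opt3: 6>3, Opt4: 2>1, Opt5: 6>4) and is removed.
Column Opt1 is eliminated: Opt2 beats it against every remaining row (X: 6>4, Y: 9>8, Z: 9>7).
For Firm B, Opt2 strictly dominates Opt3 on the remaining rows (X: 6>0, Y: 9>8, Z: 9>8); eliminate Opt3.
For Firm B, Opt2 strictly dominates Opt5 on the remaining rows (X: 6>3, Y: 9>6, Z: 9>5); eliminate Opt5.
Firm A's strategy Y is strictly dominated by Z (Opt2: 8>5, Opt4: 9>2) and is removed.
Among the remaining strategies, none is strictly dominated by another pure strategy of the same player, so the elimination stops.
Surviving strategies — Firm A: {X, Z}; Firm B: {Opt2, Opt4}.

Opt2, Opt4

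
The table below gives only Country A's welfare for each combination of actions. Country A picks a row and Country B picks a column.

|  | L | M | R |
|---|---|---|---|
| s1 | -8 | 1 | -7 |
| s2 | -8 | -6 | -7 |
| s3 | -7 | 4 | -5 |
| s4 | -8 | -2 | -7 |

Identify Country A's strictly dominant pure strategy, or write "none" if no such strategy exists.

s3 vs s1: L: -7>-8, M: 4>1, R: -5>-7.
s3 vs s2: L: -7>-8, M: 4>-6, R: -5>-7.
s3 vs s4: L: -7>-8, M: 4>-2, R: -5>-7.
s3 strictly beats every other strategy against every opponent action, so it is strictly dominant.

s3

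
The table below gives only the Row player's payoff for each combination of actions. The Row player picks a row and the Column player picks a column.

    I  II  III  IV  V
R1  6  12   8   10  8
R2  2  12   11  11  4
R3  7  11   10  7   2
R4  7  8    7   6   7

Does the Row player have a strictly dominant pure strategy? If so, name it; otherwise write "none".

none

R1 fails to dominate R2 at II (12=12).
R2 fails to dominate R1 at I (2<6).
R3 fails to dominate R1 at II (11<12).
R4 fails to dominate R1 at II (8<12).
No single strategy dominates all the others.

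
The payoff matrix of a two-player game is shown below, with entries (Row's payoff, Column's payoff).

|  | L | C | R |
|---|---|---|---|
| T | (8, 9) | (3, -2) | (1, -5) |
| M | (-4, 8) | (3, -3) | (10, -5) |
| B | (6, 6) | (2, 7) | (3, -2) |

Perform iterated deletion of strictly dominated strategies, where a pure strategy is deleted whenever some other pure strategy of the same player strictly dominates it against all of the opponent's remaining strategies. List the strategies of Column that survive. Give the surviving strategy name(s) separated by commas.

Column R is eliminated: L beats it against every remaining row (T: 9>-5, M: 8>-5, B: 6>-2).
For Row, T strictly dominates B on the remaining columns (L: 8>6, C: 3>2); eliminate B.
Column C is eliminated: L beats it against every remaining row (T: 9>-2, M: 8>-3).
For Row, T strictly dominates M on the remaining columns (L: 8>-4); eliminate M.
Among the remaining strategies, none is strictly dominated by another pure strategy of the same player, so the elimination stops.
Surviving strategies — Row: {T}; Column: {L}.

L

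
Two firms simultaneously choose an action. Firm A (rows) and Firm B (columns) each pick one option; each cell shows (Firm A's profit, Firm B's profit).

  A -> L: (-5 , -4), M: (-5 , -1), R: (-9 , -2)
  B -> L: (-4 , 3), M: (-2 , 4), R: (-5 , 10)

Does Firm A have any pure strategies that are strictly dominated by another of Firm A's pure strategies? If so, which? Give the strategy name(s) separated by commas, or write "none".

A

B strictly dominates A — L: -4>-5, M: -2>-5, R: -5>-9.
B: no other strategy beats it everywhere (A at L (-4>-5)).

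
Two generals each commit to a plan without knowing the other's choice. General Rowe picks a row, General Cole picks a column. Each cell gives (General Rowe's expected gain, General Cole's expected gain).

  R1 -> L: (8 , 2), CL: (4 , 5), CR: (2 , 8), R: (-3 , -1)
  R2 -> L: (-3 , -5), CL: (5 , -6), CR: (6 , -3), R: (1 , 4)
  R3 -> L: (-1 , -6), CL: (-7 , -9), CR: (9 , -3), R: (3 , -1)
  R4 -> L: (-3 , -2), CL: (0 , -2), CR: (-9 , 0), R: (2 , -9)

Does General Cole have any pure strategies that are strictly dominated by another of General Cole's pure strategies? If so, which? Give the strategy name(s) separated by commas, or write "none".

L, CL

L: dominated, since CR does at least as well everywhere (R1: 8>2, R2: -3>-5, R3: -3>-6, R4: 0>-2).
CL: dominated, since CR does at least as well everywhere (R1: 8>5, R2: -3>-6, R3: -3>-9, R4: 0>-2).
CR is not dominated — it holds its own against L at R1 (8>2); CL at R1 (8>5); R at R1 (8>-1).
R is not dominated — it holds its own against L at R2 (4>-5); CL at R2 (4>-6); CR at R2 (4>-3).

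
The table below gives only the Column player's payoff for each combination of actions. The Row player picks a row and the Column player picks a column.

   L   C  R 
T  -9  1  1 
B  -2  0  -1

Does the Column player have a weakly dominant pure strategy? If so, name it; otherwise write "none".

C

C vs L: T: 1>-9, B: 0>-2.
C vs R: T: 1=1, B: 0>-1.
C is at least as good as every other strategy against every opponent action, so it is weakly dominant.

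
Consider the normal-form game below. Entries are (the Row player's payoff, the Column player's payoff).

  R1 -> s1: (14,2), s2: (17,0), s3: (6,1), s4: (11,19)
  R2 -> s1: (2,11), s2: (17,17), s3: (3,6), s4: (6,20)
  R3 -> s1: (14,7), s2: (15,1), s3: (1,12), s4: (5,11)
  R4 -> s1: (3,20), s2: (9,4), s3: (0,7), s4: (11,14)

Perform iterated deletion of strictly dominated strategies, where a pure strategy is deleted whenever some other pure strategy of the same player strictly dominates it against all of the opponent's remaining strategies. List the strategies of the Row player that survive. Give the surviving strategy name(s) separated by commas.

For the Column player, s4 strictly dominates s2 on the remaining rows (R1: 19>0, R2: 20>17, R3: 11>1, R4: 14>4); eliminate s2.
The Row player's strategy R2 is strictly dominated by R1 (s1: 14>2, s3: 6>3, s4: 11>6) and is removed.
Among the remaining strategies, none is strictly dominated by another pure strategy of the same player, so the elimination stops.
Surviving strategies — the Row player: {R1, R3, R4}; the Column player: {s1, s3, s4}.

R1, R3, R4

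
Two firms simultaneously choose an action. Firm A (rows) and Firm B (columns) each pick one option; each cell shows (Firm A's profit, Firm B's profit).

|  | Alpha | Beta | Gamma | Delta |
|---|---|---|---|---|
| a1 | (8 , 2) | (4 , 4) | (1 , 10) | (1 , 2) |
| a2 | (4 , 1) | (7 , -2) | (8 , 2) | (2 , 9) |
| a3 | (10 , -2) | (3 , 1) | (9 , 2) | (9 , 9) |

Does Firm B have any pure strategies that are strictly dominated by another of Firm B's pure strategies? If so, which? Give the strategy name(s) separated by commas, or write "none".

Gamma strictly dominates Alpha — a1: 10>2, a2: 2>1, a3: 2>-2.
Gamma strictly dominates Beta — a1: 10>4, a2: 2>-2, a3: 2>1.
Gamma: no other strategy beats it everywhere (Alpha at a1 (10>2); Beta at a1 (10>4); Delta at a1 (10>2)).
Delta is not dominated — it holds its own against Alpha at a1 (2=2); Beta at a2 (9>-2); Gamma at a2 (9>2).

Alpha, Beta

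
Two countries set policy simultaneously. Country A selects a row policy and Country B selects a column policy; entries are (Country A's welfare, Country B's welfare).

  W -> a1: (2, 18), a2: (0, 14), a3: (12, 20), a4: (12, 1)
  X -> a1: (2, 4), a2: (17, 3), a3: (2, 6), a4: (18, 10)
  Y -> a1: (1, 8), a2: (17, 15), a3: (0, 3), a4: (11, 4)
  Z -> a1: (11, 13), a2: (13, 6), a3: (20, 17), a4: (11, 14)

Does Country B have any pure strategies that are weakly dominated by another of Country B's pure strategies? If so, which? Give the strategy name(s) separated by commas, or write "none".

a1 is not dominated — it holds its own against a2 at W (18>14); a3 at Y (8>3); a4 at W (18>1).
a2: no other strategy beats it everywhere (a1 at Y (15>8); a3 at Y (15>3); a4 at W (14>1)).
a3 is not dominated — it holds its own against a1 at W (20>18); a2 at W (20>14); a4 at W (20>1).
a4 is not dominated — it holds its own against a1 at X (10>4); a2 at X (10>3); a3 at X (10>6).

none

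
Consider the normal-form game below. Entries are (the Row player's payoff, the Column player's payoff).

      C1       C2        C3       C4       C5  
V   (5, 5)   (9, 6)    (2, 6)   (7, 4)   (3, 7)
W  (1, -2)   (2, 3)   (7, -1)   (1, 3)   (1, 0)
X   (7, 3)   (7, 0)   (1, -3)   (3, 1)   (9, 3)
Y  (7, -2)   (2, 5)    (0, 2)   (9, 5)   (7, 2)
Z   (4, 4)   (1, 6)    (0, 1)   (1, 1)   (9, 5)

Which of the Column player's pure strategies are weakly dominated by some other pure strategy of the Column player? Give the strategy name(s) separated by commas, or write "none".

C1, C3

C1 is weakly dominated by C5 (V: 7>5, W: 0>-2, X: 3=3, Y: 2>-2, Z: 5>4).
Nothing dominates C2: C1 at V (6>5); C3 at W (3>-1); C4 at V (6>4); C5 at W (3>0).
C3: dominated, since C2 does at least as well everywhere (V: 6=6, W: 3>-1, X: 0>-3, Y: 5>2, Z: 6>1).
C4: no other strategy beats it everywhere (C1 at W (3>-2); C2 at X (1>0); C3 at W (3>-1); C5 at W (3>0)).
C5 is not dominated — it holds its own against C1 at V (7>5); C2 at V (7>6); C3 at V (7>6); C4 at V (7>4).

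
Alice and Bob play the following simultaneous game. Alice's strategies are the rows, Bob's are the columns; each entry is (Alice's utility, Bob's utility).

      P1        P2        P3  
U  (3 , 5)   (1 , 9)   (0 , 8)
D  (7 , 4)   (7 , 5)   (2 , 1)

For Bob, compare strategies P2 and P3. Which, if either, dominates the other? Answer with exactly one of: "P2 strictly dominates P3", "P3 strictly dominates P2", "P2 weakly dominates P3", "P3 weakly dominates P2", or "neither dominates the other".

P2's payoffs vs P3's, by Alice's action — U: 9>8, D: 5>1.
Every comparison favours P2, so P2 strictly dominates P3.

P2 strictly dominates P3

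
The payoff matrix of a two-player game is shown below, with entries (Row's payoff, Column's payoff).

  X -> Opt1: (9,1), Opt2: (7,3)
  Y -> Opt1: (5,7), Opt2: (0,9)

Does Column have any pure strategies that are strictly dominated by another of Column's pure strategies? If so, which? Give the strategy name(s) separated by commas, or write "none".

Opt2 strictly dominates Opt1 — X: 3>1, Y: 9>7.
Opt2 is not dominated — it holds its own against Opt1 at X (3>1).

Opt1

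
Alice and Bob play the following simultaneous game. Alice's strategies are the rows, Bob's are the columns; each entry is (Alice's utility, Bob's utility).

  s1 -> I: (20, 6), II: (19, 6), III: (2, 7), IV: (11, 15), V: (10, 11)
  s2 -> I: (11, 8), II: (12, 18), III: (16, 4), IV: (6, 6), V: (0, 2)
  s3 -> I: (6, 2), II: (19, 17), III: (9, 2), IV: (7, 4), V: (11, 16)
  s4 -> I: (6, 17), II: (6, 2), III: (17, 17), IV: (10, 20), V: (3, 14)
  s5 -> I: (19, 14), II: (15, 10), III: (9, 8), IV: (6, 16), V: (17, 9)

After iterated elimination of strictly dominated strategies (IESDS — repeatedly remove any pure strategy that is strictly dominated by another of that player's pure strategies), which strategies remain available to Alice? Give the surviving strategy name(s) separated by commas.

Column III is eliminated: IV beats it against every remaining row (s1: 15>7, s2: 6>4, s3: 4>2, s4: 20>17, s5: 16>8).
Row s2 is eliminated: s1 beats it against every remaining column (I: 20>11, II: 19>12, IV: 11>6, V: 10>0).
Alice's strategy s4 is strictly dominated by s1 (I: 20>6, II: 19>6, IV: 11>10, V: 10>3) and is removed.
Column I is eliminated: IV beats it against every remaining row (s1: 15>6, s3: 4>2, s5: 16>14).
Among the remaining strategies, none is strictly dominated by another pure strategy of the same player, so the elimination stops.
Surviving strategies — Alice: {s1, s3, s5}; Bob: {II, IV, V}.

s1, s3, s5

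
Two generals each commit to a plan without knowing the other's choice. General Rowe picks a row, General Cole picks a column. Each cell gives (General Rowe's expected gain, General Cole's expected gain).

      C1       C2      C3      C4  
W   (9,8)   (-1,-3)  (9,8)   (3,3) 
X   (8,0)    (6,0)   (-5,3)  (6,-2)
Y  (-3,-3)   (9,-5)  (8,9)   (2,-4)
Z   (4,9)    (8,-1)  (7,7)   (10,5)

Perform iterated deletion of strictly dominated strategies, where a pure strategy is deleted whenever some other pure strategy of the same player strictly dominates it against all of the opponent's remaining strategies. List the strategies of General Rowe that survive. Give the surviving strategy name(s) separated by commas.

General Cole's strategy C2 is strictly dominated by C3 (W: 8>-3, X: 3>0, Y: 9>-5, Z: 7>-1) and is removed.
For General Rowe, W strictly dominates Y on the remaining columns (C1: 9>-3, C3: 9>8, C4: 3>2); eliminate Y.
Column C4 is eliminated: C1 beats it against every remaining row (W: 8>3, X: 0>-2, Z: 9>5).
Row X is eliminated: W beats it against every remaining column (C1: 9>8, C3: 9>-5).
General Rowe's strategy Z is strictly dominated by W (C1: 9>4, C3: 9>7) and is removed.
Among the remaining strategies, none is strictly dominated by another pure strategy of the same player, so the elimination stops.
Surviving strategies — General Rowe: {W}; General Cole: {C1, C3}.

W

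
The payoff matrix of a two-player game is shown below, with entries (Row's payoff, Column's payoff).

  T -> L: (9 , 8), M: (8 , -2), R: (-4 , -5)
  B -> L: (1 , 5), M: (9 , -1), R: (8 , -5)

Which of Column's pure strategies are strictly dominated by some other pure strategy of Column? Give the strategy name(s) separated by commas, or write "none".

M, R

L: no other strategy beats it everywhere (M at T (8>-2); R at T (8>-5)).
M is strictly dominated by L (T: 8>-2, B: 5>-1).
R is strictly dominated by L (T: 8>-5, B: 5>-5).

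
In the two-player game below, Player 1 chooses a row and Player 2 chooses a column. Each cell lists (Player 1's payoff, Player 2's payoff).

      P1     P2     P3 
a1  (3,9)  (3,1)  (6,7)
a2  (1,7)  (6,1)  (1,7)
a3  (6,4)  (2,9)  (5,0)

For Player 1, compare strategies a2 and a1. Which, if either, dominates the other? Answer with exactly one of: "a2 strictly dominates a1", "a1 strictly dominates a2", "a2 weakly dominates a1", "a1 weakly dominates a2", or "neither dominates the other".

Compare a2 to a1 across each opponent action: P1: 1<3, P2: 6>3, P3: 1<6.
a2 does better at P2 but worse at P1, P3; neither strategy dominates the other.

neither dominates the other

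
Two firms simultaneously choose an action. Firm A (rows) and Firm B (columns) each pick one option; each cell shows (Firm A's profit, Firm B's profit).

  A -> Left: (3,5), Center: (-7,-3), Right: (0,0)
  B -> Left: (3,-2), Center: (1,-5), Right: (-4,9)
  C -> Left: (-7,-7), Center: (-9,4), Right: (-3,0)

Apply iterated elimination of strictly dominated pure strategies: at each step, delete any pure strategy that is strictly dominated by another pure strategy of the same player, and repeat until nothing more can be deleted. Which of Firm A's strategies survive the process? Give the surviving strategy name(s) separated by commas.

A, B

Firm A's strategy C is strictly dominated by A (Left: 3>-7, Center: -7>-9, Right: 0>-3) and is removed.
Firm B's strategy Center is strictly dominated by Left (A: 5>-3, B: -2>-5) and is removed.
Among the remaining strategies, none is strictly dominated by another pure strategy of the same player, so the elimination stops.
Surviving strategies — Firm A: {A, B}; Firm B: {Left, Right}.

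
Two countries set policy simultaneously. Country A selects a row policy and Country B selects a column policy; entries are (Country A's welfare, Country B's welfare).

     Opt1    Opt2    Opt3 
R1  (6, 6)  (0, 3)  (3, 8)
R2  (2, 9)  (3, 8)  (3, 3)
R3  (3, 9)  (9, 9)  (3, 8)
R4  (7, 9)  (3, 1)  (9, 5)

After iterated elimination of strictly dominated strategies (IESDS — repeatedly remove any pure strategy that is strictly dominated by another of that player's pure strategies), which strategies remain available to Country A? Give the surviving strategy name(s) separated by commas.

R3, R4

For Country A, R4 strictly dominates R1 on the remaining columns (Opt1: 7>6, Opt2: 3>0, Opt3: 9>3); eliminate R1.
Column Opt3 is eliminated: Opt1 beats it against every remaining row (R2: 9>3, R3: 9>8, R4: 9>5).
Row R2 is eliminated: R3 beats it against every remaining column (Opt1: 3>2, Opt2: 9>3).
Among the remaining strategies, none is strictly dominated by another pure strategy of the same player, so the elimination stops.
Surviving strategies — Country A: {R3, R4}; Country B: {Opt1, Opt2}.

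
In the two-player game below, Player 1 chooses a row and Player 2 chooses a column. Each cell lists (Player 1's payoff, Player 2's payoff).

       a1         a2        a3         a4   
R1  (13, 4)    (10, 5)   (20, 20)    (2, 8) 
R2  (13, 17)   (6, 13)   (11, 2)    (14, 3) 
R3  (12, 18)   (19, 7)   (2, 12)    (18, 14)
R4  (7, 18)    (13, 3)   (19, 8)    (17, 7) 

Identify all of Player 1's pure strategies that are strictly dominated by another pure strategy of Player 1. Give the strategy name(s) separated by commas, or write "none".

R1: no other strategy beats it everywhere (R2 at a1 (13=13); R3 at a1 (13>12); R4 at a1 (13>7)).
R2 is not dominated — it holds its own against R1 at a1 (13=13); R3 at a1 (13>12); R4 at a1 (13>7).
Nothing dominates R3: R1 at a2 (19>10); R2 at a2 (19>6); R4 at a1 (12>7).
R4: no other strategy beats it everywhere (R1 at a2 (13>10); R2 at a2 (13>6); R3 at a3 (19>2)).

none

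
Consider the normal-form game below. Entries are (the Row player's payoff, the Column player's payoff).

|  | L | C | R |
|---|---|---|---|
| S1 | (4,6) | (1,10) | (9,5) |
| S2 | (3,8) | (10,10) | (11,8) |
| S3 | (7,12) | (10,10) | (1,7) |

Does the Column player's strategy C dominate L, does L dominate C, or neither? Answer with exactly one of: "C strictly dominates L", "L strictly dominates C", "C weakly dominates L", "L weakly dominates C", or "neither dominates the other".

Compare C to L across each choice by the Row player: S1: 10>6, S2: 10>8, S3: 10<12.
C does better at S1, S2 but worse at S3; neither strategy dominates the other.

neither dominates the other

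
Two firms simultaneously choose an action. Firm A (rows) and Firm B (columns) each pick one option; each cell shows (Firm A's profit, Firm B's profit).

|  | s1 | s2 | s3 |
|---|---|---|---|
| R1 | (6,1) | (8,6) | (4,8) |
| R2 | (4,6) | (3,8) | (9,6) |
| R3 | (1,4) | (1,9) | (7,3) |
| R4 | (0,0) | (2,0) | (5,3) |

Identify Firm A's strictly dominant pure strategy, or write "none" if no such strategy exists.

R1 fails to dominate R2 at s3 (4<9).
R2 fails to dominate R1 at s1 (4<6).
R3 fails to dominate R1 at s1 (1<6).
R4 fails to dominate R1 at s1 (0<6).
No single strategy dominates all the others.

none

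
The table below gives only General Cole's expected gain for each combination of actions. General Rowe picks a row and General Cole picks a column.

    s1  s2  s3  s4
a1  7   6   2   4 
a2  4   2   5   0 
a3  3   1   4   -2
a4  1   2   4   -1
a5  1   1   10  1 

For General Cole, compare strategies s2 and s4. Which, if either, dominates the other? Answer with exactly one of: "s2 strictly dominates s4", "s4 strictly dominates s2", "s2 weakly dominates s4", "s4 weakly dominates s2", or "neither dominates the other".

s2 weakly dominates s4

Compare s2 to s4 across each opponent action: a1: 6>4, a2: 2>0, a3: 1>-2, a4: 2>-1, a5: 1=1.
s2 is at least as good everywhere and strictly better somewhere (tied only at a5), so s2 weakly but not strictly dominates s4.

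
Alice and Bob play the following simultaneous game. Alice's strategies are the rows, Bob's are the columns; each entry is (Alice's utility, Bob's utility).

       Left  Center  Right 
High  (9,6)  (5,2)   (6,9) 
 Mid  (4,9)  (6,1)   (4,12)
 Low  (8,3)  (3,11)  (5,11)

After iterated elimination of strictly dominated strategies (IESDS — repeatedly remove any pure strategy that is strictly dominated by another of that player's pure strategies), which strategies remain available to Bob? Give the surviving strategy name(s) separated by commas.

Right

For Alice, High strictly dominates Low on the remaining columns (Left: 9>8, Center: 5>3, Right: 6>5); eliminate Low.
Bob's strategy Left is strictly dominated by Right (High: 9>6, Mid: 12>9) and is removed.
For Bob, Right strictly dominates Center on the remaining rows (High: 9>2, Mid: 12>1); eliminate Center.
For Alice, High strictly dominates Mid on the remaining columns (Right: 6>4); eliminate Mid.
Among the remaining strategies, none is strictly dominated by another pure strategy of the same player, so the elimination stops.
Surviving strategies — Alice: {High}; Bob: {Right}.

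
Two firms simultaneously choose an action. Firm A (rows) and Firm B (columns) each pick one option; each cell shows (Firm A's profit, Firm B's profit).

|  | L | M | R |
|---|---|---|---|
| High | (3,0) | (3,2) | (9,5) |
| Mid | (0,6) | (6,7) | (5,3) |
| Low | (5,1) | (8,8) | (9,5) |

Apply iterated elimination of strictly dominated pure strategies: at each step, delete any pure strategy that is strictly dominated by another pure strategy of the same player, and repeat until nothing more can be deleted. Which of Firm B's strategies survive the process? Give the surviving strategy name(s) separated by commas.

Row Mid is eliminated: Low beats it against every remaining column (L: 5>0, M: 8>6, R: 9>5).
Column L is eliminated: M beats it against every remaining row (High: 2>0, Low: 8>1).
Among the remaining strategies, none is strictly dominated by another pure strategy of the same player, so the elimination stops.
Surviving strategies — Firm A: {High, Low}; Firm B: {M, R}.

M, R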